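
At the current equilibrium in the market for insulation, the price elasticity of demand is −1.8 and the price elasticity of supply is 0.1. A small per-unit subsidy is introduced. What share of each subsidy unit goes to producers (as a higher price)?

For a small subsidy around the equilibrium, the benefit split depends on the relative slopes, which at a point are proportional to the elasticities.
Buyer share = εs/(εs + |εd|) = 0.1/(0.1 + 1.8) = 1/19; seller share = |εd|/(εs + |εd|) = 18/19.
So producers capture 18/19 of the subsidy.

Producer share = 18/19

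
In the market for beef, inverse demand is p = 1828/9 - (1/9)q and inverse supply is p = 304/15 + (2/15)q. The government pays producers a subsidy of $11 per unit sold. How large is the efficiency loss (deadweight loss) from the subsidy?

Deadweight loss = $247.5

Pre-subsidy: 1828/9 - (1/9)q = 304/15 + (2/15)q gives q* = 748 and p* = 120.
With the subsidy, sellers receive ps = pb + 11 for each unit, where pb is the price buyers pay.
On the curves, pb = 1828/9 - (1/9)q and ps = 304/15 + (2/15)q; the wedge ps − pb = 11 gives 304/15 + (2/15)q − (1828/9 - (1/9)q) = 11, so q' = 793.
Then pb = 1828/9 − (1/9)·793 = 115 and ps = 304/15 + (2/15)·793 = 126.
The subsidy expands output by 793 − 748 = 45 past the efficient level; on those units the gap between marginal cost and willingness to pay runs from 0 up to 11.
DWL = ½ × 11 × 45 = 247.5.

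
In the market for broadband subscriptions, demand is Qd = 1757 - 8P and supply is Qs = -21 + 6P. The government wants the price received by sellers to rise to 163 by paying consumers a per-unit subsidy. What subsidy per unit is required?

At a seller price of 163, quantity supplied is -21 + 6·163 = 957.
Buyers absorb 957 only when they pay Pb with 1757 − 8·Pb = 957, i.e. Pb = 100.
s = Ps − Pb = 163 − 100 = 63.

Required subsidy s = 63 per unit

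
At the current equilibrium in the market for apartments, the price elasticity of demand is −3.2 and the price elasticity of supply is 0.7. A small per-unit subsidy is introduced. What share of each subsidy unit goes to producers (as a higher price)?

Producer share = 32/39

For a small subsidy around the equilibrium, the benefit split depends on the relative slopes, which at a point are proportional to the elasticities.
Buyer share = εs/(εs + |εd|) = 0.7/(0.7 + 3.2) = 7/39; seller share = |εd|/(εs + |εd|) = 32/39.
So producers capture 32/39 of the subsidy.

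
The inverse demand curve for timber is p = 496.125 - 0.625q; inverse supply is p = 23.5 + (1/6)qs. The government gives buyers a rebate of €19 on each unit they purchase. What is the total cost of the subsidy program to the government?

Pre-subsidy: 496.125 - 0.625q = 23.5 + (1/6)q gives q* = 597 and p* = 123.
With the rebate, buyers effectively pay pb = ps − 19, where ps is the price sellers receive.
On the curves, pb = 496.125 - 0.625q and ps = 23.5 + (1/6)q; the wedge ps − pb = 19 gives 23.5 + (1/6)q − (496.125 - 0.625q) = 19, so q' = 621.
Then pb = 496.125 − 0.625·621 = 108 and ps = 23.5 + (1/6)·621 = 127.
Government outlay = subsidy × quantity = 19 × 621 = 11799.

Government cost = €11799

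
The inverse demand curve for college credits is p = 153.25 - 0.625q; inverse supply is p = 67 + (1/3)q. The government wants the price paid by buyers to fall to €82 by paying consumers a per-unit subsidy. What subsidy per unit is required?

At a buyer price of 82, quantity demanded is 245.2 − 1.6·82 = 114.
Sellers supply 114 only when they receive ps = 67 + (1/3)·114 = 105.
s = ps − pb = 105 − 82 = 23.

Required subsidy s = €23 per unit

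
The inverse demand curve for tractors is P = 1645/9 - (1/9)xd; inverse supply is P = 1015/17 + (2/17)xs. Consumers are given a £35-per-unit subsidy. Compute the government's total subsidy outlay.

Government cost = £24185

Pre-subsidy: 1645/9 - (1/9)x = 1015/17 + (2/17)x gives x* = 538 and P* = 123.
With the rebate, buyers effectively pay Pb = Ps − 35, where Ps is the price sellers receive.
On the curves, Pb = 1645/9 - (1/9)x and Ps = 1015/17 + (2/17)x; the wedge Ps − Pb = 35 gives 1015/17 + (2/17)x − (1645/9 - (1/9)x) = 35, so x' = 691.
Then Pb = 1645/9 − (1/9)·691 = 106 and Ps = 1015/17 + (2/17)·691 = 141.
Government outlay = subsidy × quantity = 35 × 691 = 24185.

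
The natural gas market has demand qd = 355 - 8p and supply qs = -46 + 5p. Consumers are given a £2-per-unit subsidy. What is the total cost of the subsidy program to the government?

Government cost = 2974/13

Pre-subsidy: 355 - 8p = -46 + 5p gives p* = 401/13, q* = 1407/13.
With the rebate, buyers effectively pay pb = ps − 2, where ps is the price sellers receive.
Demand in terms of ps becomes qd = 355 − 8(ps − 2) = 371 - 8ps. Setting this equal to supply: 371 - 8ps = -46 + 5ps, so ps = 417/13.
Buyers pay pb = 417/13 − 2 = 391/13; q' = -46 + 5·(417/13) = 1487/13.
Government outlay = subsidy × quantity = 2 × 1487/13 = 2974/13.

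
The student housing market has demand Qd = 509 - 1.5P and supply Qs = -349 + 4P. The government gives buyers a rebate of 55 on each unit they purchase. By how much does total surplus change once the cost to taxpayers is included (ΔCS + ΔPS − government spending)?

Net change in total surplus = -1650

Pre-subsidy: 509 - 1.5P = -349 + 4P gives P* = 156, Q* = 275.
With the rebate, buyers effectively pay Pb = Ps − 55, where Ps is the price sellers receive.
Demand in terms of Ps becomes Qd = 509 − 1.5(Ps − 55) = 591.5 - 1.5Ps. Setting this equal to supply: 591.5 - 1.5Ps = -349 + 4Ps, so Ps = 171.
Buyers pay Pb = 171 − 55 = 116; Q' = -349 + 4·171 = 335.
ΔCS = ½(275 + 335)(156 − 116) = 12200; ΔPS = ½(275 + 335)(171 − 156) = 4575.
Government spending = 55 × 335 = 18425.
Net change = 12200 + 4575 − 18425 = -1650. The loss equals the DWL triangle ½·55·60.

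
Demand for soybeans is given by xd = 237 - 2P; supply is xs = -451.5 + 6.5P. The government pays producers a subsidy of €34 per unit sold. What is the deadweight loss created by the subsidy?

Pre-subsidy: 237 - 2P = -451.5 + 6.5P gives P* = 81, x* = 75.
With the subsidy, sellers receive Ps = Pb + 34 for each unit, where Pb is the price buyers pay.
Supply in terms of Pb becomes xs = -451.5 + 6.5(Pb + 34) = -230.5 + 6.5Pb. Setting this equal to demand: 237 - 2Pb = -230.5 + 6.5Pb, so Pb = 55.
Sellers receive Ps = 55 + 34 = 89; x' = 237 − 2·55 = 127.
The subsidy expands output by 127 − 75 = 52 past the efficient level; on those units the gap between marginal cost and willingness to pay runs from 0 up to 34.
DWL = ½ × 34 × 52 = 884.

Deadweight loss = €884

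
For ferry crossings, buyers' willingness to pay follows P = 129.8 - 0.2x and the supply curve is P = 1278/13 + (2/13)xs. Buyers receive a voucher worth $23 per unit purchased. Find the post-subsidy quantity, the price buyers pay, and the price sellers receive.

x' = 154; buyers pay $99; sellers receive $122

Pre-subsidy: 129.8 - 0.2x = 1278/13 + (2/13)x gives x* = 89 and P* = 112.
With the rebate, buyers effectively pay Pb = Ps − 23, where Ps is the price sellers receive.
On the curves, Pb = 129.8 - 0.2x and Ps = 1278/13 + (2/13)x; the wedge Ps − Pb = 23 gives 1278/13 + (2/13)x − (129.8 - 0.2x) = 23, so x' = 154.
Then Pb = 129.8 − 0.2·154 = 99 and Ps = 1278/13 + (2/13)·154 = 122.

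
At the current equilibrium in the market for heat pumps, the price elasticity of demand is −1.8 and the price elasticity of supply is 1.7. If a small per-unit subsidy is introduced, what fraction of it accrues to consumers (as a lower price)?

For a small subsidy around the equilibrium, the benefit split depends on the relative slopes, which at a point are proportional to the elasticities.
Buyer share = εs/(εs + |εd|) = 1.7/(1.7 + 1.8) = 17/35; seller share = |εd|/(εs + |εd|) = 18/35.

Consumer share = 17/35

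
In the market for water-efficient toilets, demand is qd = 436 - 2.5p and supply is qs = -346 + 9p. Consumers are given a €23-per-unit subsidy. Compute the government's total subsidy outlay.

Government cost = €7153

Pre-subsidy: 436 - 2.5p = -346 + 9p gives p* = 68, q* = 266.
With the rebate, buyers effectively pay pb = ps − 23, where ps is the price sellers receive.
Demand in terms of ps becomes qd = 436 − 2.5(ps − 23) = 493.5 - 2.5ps. Setting this equal to supply: 493.5 - 2.5ps = -346 + 9ps, so ps = 73.
Buyers pay pb = 73 − 23 = 50; q' = -346 + 9·73 = 311.
Government outlay = subsidy × quantity = 23 × 311 = 7153.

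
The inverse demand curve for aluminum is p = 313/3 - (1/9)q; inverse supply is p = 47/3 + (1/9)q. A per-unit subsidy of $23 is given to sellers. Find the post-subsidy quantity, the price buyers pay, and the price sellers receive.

Pre-subsidy: 313/3 - (1/9)q = 47/3 + (1/9)q gives q* = 399 and p* = 60.
With the subsidy, sellers receive ps = pb + 23 for each unit, where pb is the price buyers pay.
On the curves, pb = 313/3 - (1/9)q and ps = 47/3 + (1/9)q; the wedge ps − pb = 23 gives 47/3 + (1/9)q − (313/3 - (1/9)q) = 23, so q' = 502.5.
Then pb = 313/3 − (1/9)·502.5 = 48.5 and ps = 47/3 + (1/9)·502.5 = 71.5.

q' = 502.5; buyers pay $48.5; sellers receive $71.5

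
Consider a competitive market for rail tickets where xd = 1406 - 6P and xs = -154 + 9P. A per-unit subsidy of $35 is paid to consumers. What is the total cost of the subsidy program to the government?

Pre-subsidy: 1406 - 6P = -154 + 9P gives P* = 104, x* = 782.
With the rebate, buyers effectively pay Pb = Ps − 35, where Ps is the price sellers receive.
Demand in terms of Ps becomes xd = 1406 − 6(Ps − 35) = 1616 - 6Ps. Setting this equal to supply: 1616 - 6Ps = -154 + 9Ps, so Ps = 118.
Buyers pay Pb = 118 − 35 = 83; x' = -154 + 9·118 = 908.
Government outlay = subsidy × quantity = 35 × 908 = 31780.

Government cost = $31780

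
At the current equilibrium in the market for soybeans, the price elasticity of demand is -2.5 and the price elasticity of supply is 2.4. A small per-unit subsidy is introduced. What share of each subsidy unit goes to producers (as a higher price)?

Producer share = 25/49

For a small subsidy around the equilibrium, the benefit split depends on the relative slopes, which at a point are proportional to the elasticities.
Buyer share = εs/(εs + |εd|) = 2.4/(2.4 + 2.5) = 24/49; seller share = |εd|/(εs + |εd|) = 25/49.
So producers capture 25/49 of the subsidy.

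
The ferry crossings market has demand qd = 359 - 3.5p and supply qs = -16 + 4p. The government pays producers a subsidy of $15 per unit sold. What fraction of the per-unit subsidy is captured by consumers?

Pre-subsidy: 359 - 3.5p = -16 + 4p gives p* = 50, q* = 184.
With the subsidy, sellers receive ps = pb + 15 for each unit, where pb is the price buyers pay.
Supply in terms of pb becomes qs = -16 + 4(pb + 15) = 44 + 4pb. Setting this equal to demand: 359 - 3.5pb = 44 + 4pb, so pb = 42.
Sellers receive ps = 42 + 15 = 57; q' = 359 − 3.5·42 = 212.
Buyers' price falls by p* − pb = 50 − 42 = 8; sellers' price rises by ps − p* = 57 − 50 = 7.
So consumers capture 8/15 = 8/15 of each unit of subsidy.

Consumer share = 8/15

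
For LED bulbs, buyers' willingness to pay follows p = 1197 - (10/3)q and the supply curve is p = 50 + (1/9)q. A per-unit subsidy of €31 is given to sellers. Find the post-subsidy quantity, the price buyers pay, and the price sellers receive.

q' = 342; buyers pay €57; sellers receive €88

Pre-subsidy: 1197 - (10/3)q = 50 + (1/9)q gives q* = 333 and p* = 87.
With the subsidy, sellers receive ps = pb + 31 for each unit, where pb is the price buyers pay.
On the curves, pb = 1197 - (10/3)q and ps = 50 + (1/9)q; the wedge ps − pb = 31 gives 50 + (1/9)q − (1197 - (10/3)q) = 31, so q' = 342.
Then pb = 1197 − (10/3)·342 = 57 and ps = 50 + (1/9)·342 = 88.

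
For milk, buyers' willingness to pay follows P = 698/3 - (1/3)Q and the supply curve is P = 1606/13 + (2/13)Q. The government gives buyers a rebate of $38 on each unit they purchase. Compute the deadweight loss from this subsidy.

Pre-subsidy: 698/3 - (1/3)Q = 1606/13 + (2/13)Q gives Q* = 224 and P* = 158.
With the rebate, buyers effectively pay Pb = Ps − 38, where Ps is the price sellers receive.
On the curves, Pb = 698/3 - (1/3)Q and Ps = 1606/13 + (2/13)Q; the wedge Ps − Pb = 38 gives 1606/13 + (2/13)Q − (698/3 - (1/3)Q) = 38, so Q' = 302.
Then Pb = 698/3 − (1/3)·302 = 132 and Ps = 1606/13 + (2/13)·302 = 170.
The subsidy expands output by 302 − 224 = 78 past the efficient level; on those units the gap between marginal cost and willingness to pay runs from 0 up to 38.
DWL = ½ × 38 × 78 = 1482.

Deadweight loss = $1482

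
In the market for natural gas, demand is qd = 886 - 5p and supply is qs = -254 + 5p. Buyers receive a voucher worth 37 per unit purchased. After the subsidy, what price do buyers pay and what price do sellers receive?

Buyers pay 95.5; sellers receive 132.5

Pre-subsidy: 886 - 5p = -254 + 5p gives p* = 114, q* = 316.
With the rebate, buyers effectively pay pb = ps − 37, where ps is the price sellers receive.
Demand in terms of ps becomes qd = 886 − 5(ps − 37) = 1071 - 5ps. Setting this equal to supply: 1071 - 5ps = -254 + 5ps, so ps = 132.5.
Buyers pay pb = 132.5 − 37 = 95.5; q' = -254 + 5·132.5 = 408.5.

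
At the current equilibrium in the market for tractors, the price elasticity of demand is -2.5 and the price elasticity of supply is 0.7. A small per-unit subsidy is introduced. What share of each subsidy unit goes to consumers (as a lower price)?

For a small subsidy around the equilibrium, the benefit split depends on the relative slopes, which at a point are proportional to the elasticities.
Buyer share = εs/(εs + |εd|) = 0.7/(0.7 + 2.5) = 0.21875; seller share = |εd|/(εs + |εd|) = 0.78125.

Consumer share = 0.21875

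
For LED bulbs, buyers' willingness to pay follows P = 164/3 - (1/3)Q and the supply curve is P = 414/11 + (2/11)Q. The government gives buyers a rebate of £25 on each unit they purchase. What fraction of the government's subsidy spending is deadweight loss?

DWL / government spending = 825/2774

Pre-subsidy: 164/3 - (1/3)Q = 414/11 + (2/11)Q gives Q* = 562/17 and P* = 742/17.
With the rebate, buyers effectively pay Pb = Ps − 25, where Ps is the price sellers receive.
On the curves, Pb = 164/3 - (1/3)Q and Ps = 414/11 + (2/11)Q; the wedge Ps − Pb = 25 gives 414/11 + (2/11)Q − (164/3 - (1/3)Q) = 25, so Q' = 1387/17.
Then Pb = 164/3 − (1/3)·(1387/17) = 467/17 and Ps = 414/11 + (2/11)·(1387/17) = 892/17.
ΔCS = ½(562/17 + 1387/17)(742/17 − 467/17) = 535975/578; ΔPS = ½(562/17 + 1387/17)(892/17 − 742/17) = 146175/289.
Government spending = 25 × 1387/17 = 34675/17.
DWL = ½ × 25 × (1387/17 − 562/17) = 20625/34; fraction = (20625/34) / (34675/17) = 825/2774.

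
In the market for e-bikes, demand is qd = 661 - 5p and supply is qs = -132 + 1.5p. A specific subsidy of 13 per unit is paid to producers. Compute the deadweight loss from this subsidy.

Pre-subsidy: 661 - 5p = -132 + 1.5p gives p* = 122, q* = 51.
With the subsidy, sellers receive ps = pb + 13 for each unit, where pb is the price buyers pay.
Supply in terms of pb becomes qs = -132 + 1.5(pb + 13) = -112.5 + 1.5pb. Setting this equal to demand: 661 - 5pb = -112.5 + 1.5pb, so pb = 119.
Sellers receive ps = 119 + 13 = 132; q' = 661 − 5·119 = 66.
The subsidy expands output by 66 − 51 = 15 past the efficient level; on those units the gap between marginal cost and willingness to pay runs from 0 up to 13.
DWL = ½ × 13 × 15 = 97.5.

Deadweight loss = 97.5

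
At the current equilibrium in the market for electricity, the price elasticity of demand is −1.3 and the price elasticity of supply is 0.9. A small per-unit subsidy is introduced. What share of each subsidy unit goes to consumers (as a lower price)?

For a small subsidy around the equilibrium, the benefit split depends on the relative slopes, which at a point are proportional to the elasticities.
Buyer share = εs/(εs + |εd|) = 0.9/(0.9 + 1.3) = 9/22; seller share = |εd|/(εs + |εd|) = 13/22.

Consumer share = 9/22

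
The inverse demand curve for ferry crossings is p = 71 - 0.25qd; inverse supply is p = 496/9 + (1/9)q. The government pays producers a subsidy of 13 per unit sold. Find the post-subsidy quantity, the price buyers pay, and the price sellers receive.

q' = 80; buyers pay 51; sellers receive 64

Pre-subsidy: 71 - 0.25q = 496/9 + (1/9)q gives q* = 44 and p* = 60.
With the subsidy, sellers receive ps = pb + 13 for each unit, where pb is the price buyers pay.
On the curves, pb = 71 - 0.25q and ps = 496/9 + (1/9)q; the wedge ps − pb = 13 gives 496/9 + (1/9)q − (71 - 0.25q) = 13, so q' = 80.
Then pb = 71 − 0.25·80 = 51 and ps = 496/9 + (1/9)·80 = 64.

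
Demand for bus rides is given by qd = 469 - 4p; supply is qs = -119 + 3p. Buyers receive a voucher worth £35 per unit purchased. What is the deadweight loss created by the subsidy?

Pre-subsidy: 469 - 4p = -119 + 3p gives p* = 84, q* = 133.
With the rebate, buyers effectively pay pb = ps − 35, where ps is the price sellers receive.
Demand in terms of ps becomes qd = 469 − 4(ps − 35) = 609 - 4ps. Setting this equal to supply: 609 - 4ps = -119 + 3ps, so ps = 104.
Buyers pay pb = 104 − 35 = 69; q' = -119 + 3·104 = 193.
The subsidy expands output by 193 − 133 = 60 past the efficient level; on those units the gap between marginal cost and willingness to pay runs from 0 up to 35.
DWL = ½ × 35 × 60 = 1050.

Deadweight loss = £1050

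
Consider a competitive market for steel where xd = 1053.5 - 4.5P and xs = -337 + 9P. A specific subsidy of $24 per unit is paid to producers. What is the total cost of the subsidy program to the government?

Pre-subsidy: 1053.5 - 4.5P = -337 + 9P gives P* = 103, x* = 590.
With the subsidy, sellers receive Ps = Pb + 24 for each unit, where Pb is the price buyers pay.
Supply in terms of Pb becomes xs = -337 + 9(Pb + 24) = -121 + 9Pb. Setting this equal to demand: 1053.5 - 4.5Pb = -121 + 9Pb, so Pb = 87.
Sellers receive Ps = 87 + 24 = 111; x' = 1053.5 − 4.5·87 = 662.
Government outlay = subsidy × quantity = 24 × 662 = 15888.

Government cost = $15888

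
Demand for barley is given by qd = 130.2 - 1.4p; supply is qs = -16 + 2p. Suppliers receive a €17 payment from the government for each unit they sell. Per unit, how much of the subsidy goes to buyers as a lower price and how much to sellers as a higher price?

Pre-subsidy: 130.2 - 1.4p = -16 + 2p gives p* = 43, q* = 70.
With the subsidy, sellers receive ps = pb + 17 for each unit, where pb is the price buyers pay.
Supply in terms of pb becomes qs = -16 + 2(pb + 17) = 18 + 2pb. Setting this equal to demand: 130.2 - 1.4pb = 18 + 2pb, so pb = 33.
Sellers receive ps = 33 + 17 = 50; q' = 130.2 − 1.4·33 = 84.
Buyers' price falls by p* − pb = 43 − 33 = 10; sellers' price rises by ps − p* = 50 − 43 = 7.

Buyers gain €10 per unit; sellers gain €7 per unit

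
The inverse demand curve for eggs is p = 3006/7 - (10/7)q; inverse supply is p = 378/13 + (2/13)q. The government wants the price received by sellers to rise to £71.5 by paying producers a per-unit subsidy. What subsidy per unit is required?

At a seller price of 71.5, quantity supplied is -189 + 6.5·71.5 = 275.75.
Buyers absorb 275.75 only when they pay pb = 3006/7 − (10/7)·275.75 = 35.5.
s = ps − pb = 71.5 − 35.5 = 36.

Required subsidy s = £36 per unit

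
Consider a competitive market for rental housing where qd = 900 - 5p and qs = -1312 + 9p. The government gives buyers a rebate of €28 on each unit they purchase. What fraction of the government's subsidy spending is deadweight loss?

Pre-subsidy: 900 - 5p = -1312 + 9p gives p* = 158, q* = 110.
With the rebate, buyers effectively pay pb = ps − 28, where ps is the price sellers receive.
Demand in terms of ps becomes qd = 900 − 5(ps − 28) = 1040 - 5ps. Setting this equal to supply: 1040 - 5ps = -1312 + 9ps, so ps = 168.
Buyers pay pb = 168 − 28 = 140; q' = -1312 + 9·168 = 200.
ΔCS = ½(110 + 200)(158 − 140) = 2790; ΔPS = ½(110 + 200)(168 − 158) = 1550.
Government spending = 28 × 200 = 5600.
DWL = ½ × 28 × (200 − 110) = 1260; fraction = 1260 / 5600 = 0.225.

DWL / government spending = 0.225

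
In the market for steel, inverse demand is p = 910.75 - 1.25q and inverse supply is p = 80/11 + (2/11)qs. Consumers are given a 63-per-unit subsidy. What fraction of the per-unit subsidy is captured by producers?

Pre-subsidy: 910.75 - 1.25q = 80/11 + (2/11)q gives q* = 631 and p* = 122.
With the rebate, buyers effectively pay pb = ps − 63, where ps is the price sellers receive.
On the curves, pb = 910.75 - 1.25q and ps = 80/11 + (2/11)q; the wedge ps − pb = 63 gives 80/11 + (2/11)q − (910.75 - 1.25q) = 63, so q' = 675.
Then pb = 910.75 − 1.25·675 = 67 and ps = 80/11 + (2/11)·675 = 130.
Buyers' price falls by p* − pb = 122 − 67 = 55; sellers' price rises by ps − p* = 130 − 122 = 8.
So producers capture 8/63 = 8/63 of each unit of subsidy.

Producer share = 8/63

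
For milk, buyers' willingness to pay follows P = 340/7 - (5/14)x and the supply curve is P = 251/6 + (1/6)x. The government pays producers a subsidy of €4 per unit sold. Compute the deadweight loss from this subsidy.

Deadweight loss = 168/11

Pre-subsidy: 340/7 - (5/14)x = 251/6 + (1/6)x gives x* = 283/22 and P* = 1935/44.
With the subsidy, sellers receive Ps = Pb + 4 for each unit, where Pb is the price buyers pay.
On the curves, Pb = 340/7 - (5/14)x and Ps = 251/6 + (1/6)x; the wedge Ps − Pb = 4 gives 251/6 + (1/6)x − (340/7 - (5/14)x) = 4, so x' = 20.5.
Then Pb = 340/7 − (5/14)·20.5 = 41.25 and Ps = 251/6 + (1/6)·20.5 = 45.25.
The subsidy expands output by 20.5 − 283/22 = 84/11 past the efficient level; on those units the gap between marginal cost and willingness to pay runs from 0 up to 4.
DWL = ½ × 4 × 84/11 = 168/11.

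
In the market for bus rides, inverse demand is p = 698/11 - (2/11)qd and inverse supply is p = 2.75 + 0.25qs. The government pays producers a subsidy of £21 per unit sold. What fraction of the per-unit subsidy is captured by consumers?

Consumer share = 8/19

Pre-subsidy: 698/11 - (2/11)q = 2.75 + 0.25q gives q* = 2671/19 and p* = 720/19.
With the subsidy, sellers receive ps = pb + 21 for each unit, where pb is the price buyers pay.
On the curves, pb = 698/11 - (2/11)q and ps = 2.75 + 0.25q; the wedge ps − pb = 21 gives 2.75 + 0.25q − (698/11 - (2/11)q) = 21, so q' = 3595/19.
Then pb = 698/11 − (2/11)·(3595/19) = 552/19 and ps = 2.75 + 0.25·(3595/19) = 951/19.
Buyers' price falls by p* − pb = 720/19 − 552/19 = 168/19; sellers' price rises by ps − p* = 951/19 − 720/19 = 231/19.
So consumers capture (168/19)/21 = 8/19 of each unit of subsidy.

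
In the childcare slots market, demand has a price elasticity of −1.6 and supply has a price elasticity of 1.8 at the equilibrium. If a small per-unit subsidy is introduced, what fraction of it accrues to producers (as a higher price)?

For a small subsidy around the equilibrium, the benefit split depends on the relative slopes, which at a point are proportional to the elasticities.
Buyer share = εs/(εs + |εd|) = 1.8/(1.8 + 1.6) = 9/17; seller share = |εd|/(εs + |εd|) = 8/17.
So producers capture 8/17 of the subsidy.

Producer share = 8/17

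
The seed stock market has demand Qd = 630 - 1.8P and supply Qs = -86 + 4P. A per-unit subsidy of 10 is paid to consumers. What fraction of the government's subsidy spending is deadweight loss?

DWL / government spending = 10/677

Pre-subsidy: 630 - 1.8P = -86 + 4P gives P* = 3580/29, Q* = 11826/29.
With the rebate, buyers effectively pay Pb = Ps − 10, where Ps is the price sellers receive.
Demand in terms of Ps becomes Qd = 630 − 1.8(Ps − 10) = 648 - 1.8Ps. Setting this equal to supply: 648 - 1.8Ps = -86 + 4Ps, so Ps = 3670/29.
Buyers pay Pb = 3670/29 − 10 = 3380/29; Q' = -86 + 4·(3670/29) = 12186/29.
ΔCS = ½(11826/29 + 12186/29)(3580/29 − 3380/29) = 82800/29; ΔPS = ½(11826/29 + 12186/29)(3670/29 − 3580/29) = 37260/29.
Government spending = 10 × 12186/29 = 121860/29.
DWL = ½ × 10 × (12186/29 − 11826/29) = 1800/29; fraction = (1800/29) / (121860/29) = 10/677.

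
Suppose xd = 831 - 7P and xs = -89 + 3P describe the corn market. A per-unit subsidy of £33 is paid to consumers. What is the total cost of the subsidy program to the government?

Pre-subsidy: 831 - 7P = -89 + 3P gives P* = 92, x* = 187.
With the rebate, buyers effectively pay Pb = Ps − 33, where Ps is the price sellers receive.
Demand in terms of Ps becomes xd = 831 − 7(Ps − 33) = 1062 - 7Ps. Setting this equal to supply: 1062 - 7Ps = -89 + 3Ps, so Ps = 115.1.
Buyers pay Pb = 115.1 − 33 = 82.1; x' = -89 + 3·115.1 = 256.3.
Government outlay = subsidy × quantity = 33 × 256.3 = 8457.9.

Government cost = £8457.9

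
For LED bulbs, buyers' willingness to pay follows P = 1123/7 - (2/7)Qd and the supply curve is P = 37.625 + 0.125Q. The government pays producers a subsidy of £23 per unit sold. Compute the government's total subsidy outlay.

Government cost = £8165

Pre-subsidy: 1123/7 - (2/7)Q = 37.625 + 0.125Q gives Q* = 299 and P* = 75.
With the subsidy, sellers receive Ps = Pb + 23 for each unit, where Pb is the price buyers pay.
On the curves, Pb = 1123/7 - (2/7)Q and Ps = 37.625 + 0.125Q; the wedge Ps − Pb = 23 gives 37.625 + 0.125Q − (1123/7 - (2/7)Q) = 23, so Q' = 355.
Then Pb = 1123/7 − (2/7)·355 = 59 and Ps = 37.625 + 0.125·355 = 82.
Government outlay = subsidy × quantity = 23 × 355 = 8165.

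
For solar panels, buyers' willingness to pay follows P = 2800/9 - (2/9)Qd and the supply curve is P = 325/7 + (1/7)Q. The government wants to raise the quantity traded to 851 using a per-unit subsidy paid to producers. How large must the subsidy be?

Required subsidy s = 46 per unit

At Q = 851, from the demand curve buyers pay Pb = 2800/9 − (2/9)·851 = 122; from the supply curve sellers need Ps = 325/7 + (1/7)·851 = 168.
The subsidy must fill the gap: s = Ps − Pb = 168 − 122 = 46.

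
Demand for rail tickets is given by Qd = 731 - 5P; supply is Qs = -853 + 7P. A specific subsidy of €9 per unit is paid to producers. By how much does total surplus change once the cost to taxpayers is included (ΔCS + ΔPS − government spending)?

Pre-subsidy: 731 - 5P = -853 + 7P gives P* = 132, Q* = 71.
With the subsidy, sellers receive Ps = Pb + 9 for each unit, where Pb is the price buyers pay.
Supply in terms of Pb becomes Qs = -853 + 7(Pb + 9) = -790 + 7Pb. Setting this equal to demand: 731 - 5Pb = -790 + 7Pb, so Pb = 126.75.
Sellers receive Ps = 126.75 + 9 = 135.75; Q' = 731 − 5·126.75 = 97.25.
ΔCS = ½(71 + 97.25)(132 − 126.75) = 441.65625; ΔPS = ½(71 + 97.25)(135.75 − 132) = 315.46875.
Government spending = 9 × 97.25 = 875.25.
Net change = 441.65625 + 315.46875 − 875.25 = -118.125. The loss equals the DWL triangle ½·9·26.25.

Net change in total surplus = -€118.125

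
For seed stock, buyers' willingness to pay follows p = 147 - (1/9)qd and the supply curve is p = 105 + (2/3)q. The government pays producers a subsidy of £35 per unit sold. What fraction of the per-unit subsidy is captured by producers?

Pre-subsidy: 147 - (1/9)q = 105 + (2/3)q gives q* = 54 and p* = 141.
With the subsidy, sellers receive ps = pb + 35 for each unit, where pb is the price buyers pay.
On the curves, pb = 147 - (1/9)q and ps = 105 + (2/3)q; the wedge ps − pb = 35 gives 105 + (2/3)q − (147 - (1/9)q) = 35, so q' = 99.
Then pb = 147 − (1/9)·99 = 136 and ps = 105 + (2/3)·99 = 171.
Buyers' price falls by p* − pb = 141 − 136 = 5; sellers' price rises by ps − p* = 171 − 141 = 30.
So producers capture 30/35 = 6/7 of each unit of subsidy.

Producer share = 6/7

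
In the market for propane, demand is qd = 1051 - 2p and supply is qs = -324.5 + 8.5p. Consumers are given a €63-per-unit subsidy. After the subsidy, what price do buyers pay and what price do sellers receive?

Pre-subsidy: 1051 - 2p = -324.5 + 8.5p gives p* = 131, q* = 789.
With the rebate, buyers effectively pay pb = ps − 63, where ps is the price sellers receive.
Demand in terms of ps becomes qd = 1051 − 2(ps − 63) = 1177 - 2ps. Setting this equal to supply: 1177 - 2ps = -324.5 + 8.5ps, so ps = 143.
Buyers pay pb = 143 − 63 = 80; q' = -324.5 + 8.5·143 = 891.

Buyers pay €80; sellers receive €143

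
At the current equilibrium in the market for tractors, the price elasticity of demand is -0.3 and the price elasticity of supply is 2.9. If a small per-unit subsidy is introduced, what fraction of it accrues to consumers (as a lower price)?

Consumer share = 0.90625

For a small subsidy around the equilibrium, the benefit split depends on the relative slopes, which at a point are proportional to the elasticities.
Buyer share = εs/(εs + |εd|) = 2.9/(2.9 + 0.3) = 0.90625; seller share = |εd|/(εs + |εd|) = 0.09375.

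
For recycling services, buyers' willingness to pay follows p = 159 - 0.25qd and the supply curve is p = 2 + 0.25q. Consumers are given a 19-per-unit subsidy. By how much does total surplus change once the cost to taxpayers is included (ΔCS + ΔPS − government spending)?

Pre-subsidy: 159 - 0.25q = 2 + 0.25q gives q* = 314 and p* = 80.5.
With the rebate, buyers effectively pay pb = ps − 19, where ps is the price sellers receive.
On the curves, pb = 159 - 0.25q and ps = 2 + 0.25q; the wedge ps − pb = 19 gives 2 + 0.25q − (159 - 0.25q) = 19, so q' = 352.
Then pb = 159 − 0.25·352 = 71 and ps = 2 + 0.25·352 = 90.
ΔCS = ½(314 + 352)(80.5 − 71) = 3163.5; ΔPS = ½(314 + 352)(90 − 80.5) = 3163.5.
Government spending = 19 × 352 = 6688.
Net change = 3163.5 + 3163.5 − 6688 = -361. The loss equals the DWL triangle ½·19·38.

Net change in total surplus = -361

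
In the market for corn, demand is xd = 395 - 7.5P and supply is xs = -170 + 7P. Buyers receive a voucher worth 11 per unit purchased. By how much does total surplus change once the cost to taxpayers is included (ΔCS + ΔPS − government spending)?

Pre-subsidy: 395 - 7.5P = -170 + 7P gives P* = 1130/29, x* = 2980/29.
With the rebate, buyers effectively pay Pb = Ps − 11, where Ps is the price sellers receive.
Demand in terms of Ps becomes xd = 395 − 7.5(Ps − 11) = 477.5 - 7.5Ps. Setting this equal to supply: 477.5 - 7.5Ps = -170 + 7Ps, so Ps = 1295/29.
Buyers pay Pb = 1295/29 − 11 = 976/29; x' = -170 + 7·(1295/29) = 4135/29.
ΔCS = ½(2980/29 + 4135/29)(1130/29 − 976/29) = 547855/841; ΔPS = ½(2980/29 + 4135/29)(1295/29 − 1130/29) = 1173975/1682.
Government spending = 11 × 4135/29 = 45485/29.
Net change = 547855/841 + 1173975/1682 − 45485/29 = -12705/58. The loss equals the DWL triangle ½·11·1155/29.

Net change in total surplus = -12705/58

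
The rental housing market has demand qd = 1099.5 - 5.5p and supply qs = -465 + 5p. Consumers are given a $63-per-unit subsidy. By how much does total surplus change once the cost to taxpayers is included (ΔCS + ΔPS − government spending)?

Pre-subsidy: 1099.5 - 5.5p = -465 + 5p gives p* = 149, q* = 280.
With the rebate, buyers effectively pay pb = ps − 63, where ps is the price sellers receive.
Demand in terms of ps becomes qd = 1099.5 − 5.5(ps − 63) = 1446 - 5.5ps. Setting this equal to supply: 1446 - 5.5ps = -465 + 5ps, so ps = 182.
Buyers pay pb = 182 − 63 = 119; q' = -465 + 5·182 = 445.
ΔCS = ½(280 + 445)(149 − 119) = 10875; ΔPS = ½(280 + 445)(182 − 149) = 11962.5.
Government spending = 63 × 445 = 28035.
Net change = 10875 + 11962.5 − 28035 = -5197.5. The loss equals the DWL triangle ½·63·165.

Net change in total surplus = -$5197.5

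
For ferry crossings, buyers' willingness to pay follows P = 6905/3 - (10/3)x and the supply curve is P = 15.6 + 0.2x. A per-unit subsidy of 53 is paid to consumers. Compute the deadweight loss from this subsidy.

Deadweight loss = 397.5

Pre-subsidy: 6905/3 - (10/3)x = 15.6 + 0.2x gives x* = 647 and P* = 145.
With the rebate, buyers effectively pay Pb = Ps − 53, where Ps is the price sellers receive.
On the curves, Pb = 6905/3 - (10/3)x and Ps = 15.6 + 0.2x; the wedge Ps − Pb = 53 gives 15.6 + 0.2x − (6905/3 - (10/3)x) = 53, so x' = 662.
Then Pb = 6905/3 − (10/3)·662 = 95 and Ps = 15.6 + 0.2·662 = 148.
The subsidy expands output by 662 − 647 = 15 past the efficient level; on those units the gap between marginal cost and willingness to pay runs from 0 up to 53.
DWL = ½ × 53 × 15 = 397.5.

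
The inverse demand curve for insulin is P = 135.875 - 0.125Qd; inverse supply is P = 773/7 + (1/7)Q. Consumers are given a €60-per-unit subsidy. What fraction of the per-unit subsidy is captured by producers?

Producer share = 8/15

Pre-subsidy: 135.875 - 0.125Q = 773/7 + (1/7)Q gives Q* = 95 and P* = 124.
With the rebate, buyers effectively pay Pb = Ps − 60, where Ps is the price sellers receive.
On the curves, Pb = 135.875 - 0.125Q and Ps = 773/7 + (1/7)Q; the wedge Ps − Pb = 60 gives 773/7 + (1/7)Q − (135.875 - 0.125Q) = 60, so Q' = 319.
Then Pb = 135.875 − 0.125·319 = 96 and Ps = 773/7 + (1/7)·319 = 156.
Buyers' price falls by P* − Pb = 124 − 96 = 28; sellers' price rises by Ps − P* = 156 − 124 = 32.
So producers capture 32/60 = 8/15 of each unit of subsidy.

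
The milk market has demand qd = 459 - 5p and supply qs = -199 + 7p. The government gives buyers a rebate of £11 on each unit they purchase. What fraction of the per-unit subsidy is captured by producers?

Pre-subsidy: 459 - 5p = -199 + 7p gives p* = 329/6, q* = 1109/6.
With the rebate, buyers effectively pay pb = ps − 11, where ps is the price sellers receive.
Demand in terms of ps becomes qd = 459 − 5(ps − 11) = 514 - 5ps. Setting this equal to supply: 514 - 5ps = -199 + 7ps, so ps = 713/12.
Buyers pay pb = 713/12 − 11 = 581/12; q' = -199 + 7·(713/12) = 2603/12.
Buyers' price falls by p* − pb = 329/6 − 581/12 = 77/12; sellers' price rises by ps − p* = 713/12 − 329/6 = 55/12.
So producers capture (55/12)/11 = 5/12 of each unit of subsidy.

Producer share = 5/12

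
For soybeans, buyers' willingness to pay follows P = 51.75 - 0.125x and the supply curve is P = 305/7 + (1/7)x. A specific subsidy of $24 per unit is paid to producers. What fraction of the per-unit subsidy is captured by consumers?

Consumer share = 7/15

Pre-subsidy: 51.75 - 0.125x = 305/7 + (1/7)x gives x* = 458/15 and P* = 719/15.
With the subsidy, sellers receive Ps = Pb + 24 for each unit, where Pb is the price buyers pay.
On the curves, Pb = 51.75 - 0.125x and Ps = 305/7 + (1/7)x; the wedge Ps − Pb = 24 gives 305/7 + (1/7)x − (51.75 - 0.125x) = 24, so x' = 1802/15.
Then Pb = 51.75 − 0.125·(1802/15) = 551/15 and Ps = 305/7 + (1/7)·(1802/15) = 911/15.
Buyers' price falls by P* − Pb = 719/15 − 551/15 = 11.2; sellers' price rises by Ps − P* = 911/15 − 719/15 = 12.8.
So consumers capture 11.2/24 = 7/15 of each unit of subsidy.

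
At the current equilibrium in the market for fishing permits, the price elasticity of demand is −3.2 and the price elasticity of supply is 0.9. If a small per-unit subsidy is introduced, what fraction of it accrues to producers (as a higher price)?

Producer share = 32/41

For a small subsidy around the equilibrium, the benefit split depends on the relative slopes, which at a point are proportional to the elasticities.
Buyer share = εs/(εs + |εd|) = 0.9/(0.9 + 3.2) = 9/41; seller share = |εd|/(εs + |εd|) = 32/41.
So producers capture 32/41 of the subsidy.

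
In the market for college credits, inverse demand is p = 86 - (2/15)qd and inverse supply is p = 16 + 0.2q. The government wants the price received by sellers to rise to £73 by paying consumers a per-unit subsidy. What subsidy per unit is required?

Required subsidy s = £25 per unit

At a seller price of 73, quantity supplied is -80 + 5·73 = 285.
Buyers absorb 285 only when they pay pb = 86 − (2/15)·285 = 48.
s = ps − pb = 73 − 48 = 25.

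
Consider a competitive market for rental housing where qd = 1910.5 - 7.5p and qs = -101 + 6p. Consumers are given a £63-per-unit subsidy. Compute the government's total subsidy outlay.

Government cost = £63189

Pre-subsidy: 1910.5 - 7.5p = -101 + 6p gives p* = 149, q* = 793.
With the rebate, buyers effectively pay pb = ps − 63, where ps is the price sellers receive.
Demand in terms of ps becomes qd = 1910.5 − 7.5(ps − 63) = 2383 - 7.5ps. Setting this equal to supply: 2383 - 7.5ps = -101 + 6ps, so ps = 184.
Buyers pay pb = 184 − 63 = 121; q' = -101 + 6·184 = 1003.
Government outlay = subsidy × quantity = 63 × 1003 = 63189.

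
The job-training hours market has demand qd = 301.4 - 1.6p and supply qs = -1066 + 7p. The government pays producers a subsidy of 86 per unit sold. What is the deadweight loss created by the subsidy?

Pre-subsidy: 301.4 - 1.6p = -1066 + 7p gives p* = 159, q* = 47.
With the subsidy, sellers receive ps = pb + 86 for each unit, where pb is the price buyers pay.
Supply in terms of pb becomes qs = -1066 + 7(pb + 86) = -464 + 7pb. Setting this equal to demand: 301.4 - 1.6pb = -464 + 7pb, so pb = 89.
Sellers receive ps = 89 + 86 = 175; q' = 301.4 − 1.6·89 = 159.
The subsidy expands output by 159 − 47 = 112 past the efficient level; on those units the gap between marginal cost and willingness to pay runs from 0 up to 86.
DWL = ½ × 86 × 112 = 4816.

Deadweight loss = 4816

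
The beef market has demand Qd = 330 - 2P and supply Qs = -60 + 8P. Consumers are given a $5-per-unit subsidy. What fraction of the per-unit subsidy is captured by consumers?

Consumer share = 0.8

Pre-subsidy: 330 - 2P = -60 + 8P gives P* = 39, Q* = 252.
With the rebate, buyers effectively pay Pb = Ps − 5, where Ps is the price sellers receive.
Demand in terms of Ps becomes Qd = 330 − 2(Ps − 5) = 340 - 2Ps. Setting this equal to supply: 340 - 2Ps = -60 + 8Ps, so Ps = 40.
Buyers pay Pb = 40 − 5 = 35; Q' = -60 + 8·40 = 260.
Buyers' price falls by P* − Pb = 39 − 35 = 4; sellers' price rises by Ps − P* = 40 − 39 = 1.
So consumers capture 4/5 = 0.8 of each unit of subsidy.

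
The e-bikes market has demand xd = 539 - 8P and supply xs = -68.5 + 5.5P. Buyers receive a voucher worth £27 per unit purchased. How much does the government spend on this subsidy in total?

Government cost = £7209

Pre-subsidy: 539 - 8P = -68.5 + 5.5P gives P* = 45, x* = 179.
With the rebate, buyers effectively pay Pb = Ps − 27, where Ps is the price sellers receive.
Demand in terms of Ps becomes xd = 539 − 8(Ps − 27) = 755 - 8Ps. Setting this equal to supply: 755 - 8Ps = -68.5 + 5.5Ps, so Ps = 61.
Buyers pay Pb = 61 − 27 = 34; x' = -68.5 + 5.5·61 = 267.
Government outlay = subsidy × quantity = 27 × 267 = 7209.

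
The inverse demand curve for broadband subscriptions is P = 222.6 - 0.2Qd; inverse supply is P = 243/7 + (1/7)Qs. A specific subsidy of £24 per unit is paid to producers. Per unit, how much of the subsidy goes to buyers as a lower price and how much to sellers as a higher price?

Buyers gain £14 per unit; sellers gain £10 per unit

Pre-subsidy: 222.6 - 0.2Q = 243/7 + (1/7)Q gives Q* = 548 and P* = 113.
With the subsidy, sellers receive Ps = Pb + 24 for each unit, where Pb is the price buyers pay.
On the curves, Pb = 222.6 - 0.2Q and Ps = 243/7 + (1/7)Q; the wedge Ps − Pb = 24 gives 243/7 + (1/7)Q − (222.6 - 0.2Q) = 24, so Q' = 618.
Then Pb = 222.6 − 0.2·618 = 99 and Ps = 243/7 + (1/7)·618 = 123.
Buyers' price falls by P* − Pb = 113 − 99 = 14; sellers' price rises by Ps − P* = 123 − 113 = 10.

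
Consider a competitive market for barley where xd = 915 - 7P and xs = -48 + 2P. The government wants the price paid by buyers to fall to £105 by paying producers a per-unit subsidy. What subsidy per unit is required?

Required subsidy s = £9 per unit

At a buyer price of 105, quantity demanded is 915 − 7·105 = 180.
Sellers supply 180 only when they receive Ps with -48 + 2·Ps = 180, i.e. Ps = 114.
s = Ps − Pb = 114 − 105 = 9.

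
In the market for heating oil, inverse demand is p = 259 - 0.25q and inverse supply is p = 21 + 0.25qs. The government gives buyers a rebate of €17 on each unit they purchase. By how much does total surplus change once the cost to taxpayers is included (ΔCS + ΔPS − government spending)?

Pre-subsidy: 259 - 0.25q = 21 + 0.25q gives q* = 476 and p* = 140.
With the rebate, buyers effectively pay pb = ps − 17, where ps is the price sellers receive.
On the curves, pb = 259 - 0.25q and ps = 21 + 0.25q; the wedge ps − pb = 17 gives 21 + 0.25q − (259 - 0.25q) = 17, so q' = 510.
Then pb = 259 − 0.25·510 = 131.5 and ps = 21 + 0.25·510 = 148.5.
ΔCS = ½(476 + 510)(140 − 131.5) = 4190.5; ΔPS = ½(476 + 510)(148.5 − 140) = 4190.5.
Government spending = 17 × 510 = 8670.
Net change = 4190.5 + 4190.5 − 8670 = -289. The loss equals the DWL triangle ½·17·34.

Net change in total surplus = -€289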